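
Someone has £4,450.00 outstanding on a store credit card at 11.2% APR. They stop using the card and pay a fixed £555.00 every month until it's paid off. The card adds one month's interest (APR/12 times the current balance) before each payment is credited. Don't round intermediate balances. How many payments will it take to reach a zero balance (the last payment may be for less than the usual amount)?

9 months

Monthly rate r = 11.2%/12 = 0.933333% = 0.00933333.
Recurrence: B ← B·(1+r) − £555.00.
Month 1: interest £41.53; balance after payment £3,936.53.
Month 2: interest £36.74; balance after payment £3,418.27.
Closed form: n = −ln(1 − rB₀/P)/ln(1+r) = −ln(0.92517)/ln(1.00933) ≈ 8.373, so the balance reaches zero during payment 9.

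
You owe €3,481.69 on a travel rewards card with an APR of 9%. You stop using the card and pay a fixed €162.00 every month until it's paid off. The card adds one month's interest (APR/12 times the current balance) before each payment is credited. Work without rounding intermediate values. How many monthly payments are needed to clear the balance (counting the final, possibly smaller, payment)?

Monthly rate r = 9%/12 = 0.75% = 0.0075.
Recurrence: B ← B·(1+r) − €162.00.
Month 1: interest €26.11; balance after payment €3,345.80.
Month 2: interest €25.09; balance after payment €3,208.90.
Closed form: n = −ln(1 − rB₀/P)/ln(1+r) = −ln(0.83881)/ln(1.0075) ≈ 23.524, so the balance reaches zero during payment 24.

24 months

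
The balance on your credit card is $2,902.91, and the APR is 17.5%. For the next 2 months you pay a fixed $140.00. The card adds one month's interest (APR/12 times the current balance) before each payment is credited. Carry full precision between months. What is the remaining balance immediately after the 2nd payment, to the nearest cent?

$2,706.15

Monthly rate r = 17.5%/12 = 1.45833% = 0.0145833.
Each month: B ← B·(1+r) − $140.00.
Month 1: interest $42.33; balance after payment $2,805.24.
Month 2: interest $40.91; balance after payment $2,706.15.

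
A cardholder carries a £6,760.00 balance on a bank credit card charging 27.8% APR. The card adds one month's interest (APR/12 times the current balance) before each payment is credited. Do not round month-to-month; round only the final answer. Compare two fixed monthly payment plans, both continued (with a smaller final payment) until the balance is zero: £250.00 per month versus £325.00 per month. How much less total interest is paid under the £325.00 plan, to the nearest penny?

Monthly rate r = 27.8%/12 = 2.31667% = 0.0231667.
At £250.00/mo: n = ⌈−ln(1 − rB₀/P)/ln(1+r)⌉ = 43 payments (last £248.25); total interest = total paid − £6,760.00 = £3,988.25.
At £325.00/mo: 29 payments (last £231.44); total interest £2,571.44.
Interest saved = £3,988.25 − £2,571.44 = £1,416.81.

£1,416.81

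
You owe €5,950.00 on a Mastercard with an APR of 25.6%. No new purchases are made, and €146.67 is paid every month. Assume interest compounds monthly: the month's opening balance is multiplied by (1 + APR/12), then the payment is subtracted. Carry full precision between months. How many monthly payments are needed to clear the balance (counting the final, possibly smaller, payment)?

Monthly rate r = 25.6%/12 = 2.13333% = 0.0213333.
Recurrence: B ← B·(1+r) − €146.67.
Month 1: interest €126.93; balance after payment €5,930.26.
Month 2: interest €126.51; balance after payment €5,910.11.
Closed form: n = −ln(1 − rB₀/P)/ln(1+r) = −ln(0.13457)/ln(1.02133) ≈ 95.017, so the balance reaches zero during payment 96.

96 months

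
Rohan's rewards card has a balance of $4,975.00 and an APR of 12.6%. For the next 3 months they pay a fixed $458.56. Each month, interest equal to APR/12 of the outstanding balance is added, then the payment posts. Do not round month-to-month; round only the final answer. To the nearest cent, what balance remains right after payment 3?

Monthly rate r = 12.6%/12 = 1.05% = 0.0105.
Each month: B ← B·(1+r) − $458.56.
Month 1: interest $52.24; balance after payment $4,568.68.
Month 2: interest $47.97; balance after payment $4,158.09.
Month 3: interest $43.66; balance after payment $3,743.19.

$3,743.19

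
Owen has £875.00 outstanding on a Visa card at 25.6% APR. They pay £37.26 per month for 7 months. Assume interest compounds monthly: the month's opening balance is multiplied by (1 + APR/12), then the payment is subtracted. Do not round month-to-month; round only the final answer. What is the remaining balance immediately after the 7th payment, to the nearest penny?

Monthly rate r = 25.6%/12 = 2.13333% = 0.0213333.
Each month: B ← B·(1+r) − £37.26.
Month 1: interest £18.67; balance after payment £856.41.
Month 2: interest £18.27; balance after payment £837.42.
Month 3: interest £17.86; balance after payment £818.02.
Month 4: interest £17.45; balance after payment £798.21.
Month 5: interest £17.03; balance after payment £777.98.
Month 6: interest £16.60; balance after payment £757.32.
Month 7: interest £16.16; balance after payment £736.21.

£736.21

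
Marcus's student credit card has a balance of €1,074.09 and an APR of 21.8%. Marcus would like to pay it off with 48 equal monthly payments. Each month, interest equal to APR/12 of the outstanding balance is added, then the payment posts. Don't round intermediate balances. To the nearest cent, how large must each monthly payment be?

€33.72

Monthly rate r = 21.8%/12 = 1.81667% = 0.0181667.
Level-payment amortization: P = B₀·r / (1 − (1+r)^(−n)) = 1074.09·0.0181667 / (1 − 1.01817^(−48)).
Denominator 1 − (1+r)^(−48) = 0.578600504.
P = 19.5126 / 0.578600504 ≈ 33.72.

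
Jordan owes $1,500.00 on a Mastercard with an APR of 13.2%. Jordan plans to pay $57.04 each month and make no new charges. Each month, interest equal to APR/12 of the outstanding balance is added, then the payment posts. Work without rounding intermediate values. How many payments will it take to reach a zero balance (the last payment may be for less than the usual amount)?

Monthly rate r = 13.2%/12 = 1.1% = 0.011.
Recurrence: B ← B·(1+r) − $57.04.
Month 1: interest $16.50; balance after payment $1,459.46.
Month 2: interest $16.05; balance after payment $1,418.47.
Closed form: n = −ln(1 − rB₀/P)/ln(1+r) = −ln(0.71073)/ln(1.011) ≈ 31.213, so the balance reaches zero during payment 32.

32 payments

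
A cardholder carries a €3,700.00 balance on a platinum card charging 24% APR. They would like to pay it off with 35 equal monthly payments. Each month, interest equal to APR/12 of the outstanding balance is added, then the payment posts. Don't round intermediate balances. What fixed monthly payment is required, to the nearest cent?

€148.01

Monthly rate r = 24%/12 = 2% = 0.02.
Level-payment amortization: P = B₀·r / (1 − (1+r)^(−n)) = 3700.00·0.02 / (1 − 1.02^(−35)).
Denominator 1 − (1+r)^(−35) = 0.499972387.
P = 74 / 0.499972387 ≈ 148.01.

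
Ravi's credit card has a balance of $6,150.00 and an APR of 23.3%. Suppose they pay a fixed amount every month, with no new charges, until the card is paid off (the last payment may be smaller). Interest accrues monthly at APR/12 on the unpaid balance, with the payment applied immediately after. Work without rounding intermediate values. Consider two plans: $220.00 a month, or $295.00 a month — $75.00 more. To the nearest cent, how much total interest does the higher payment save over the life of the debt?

$994.37

Monthly rate r = 23.3%/12 = 1.94167% = 0.0194167.
At $220.00/mo: n = ⌈−ln(1 − rB₀/P)/ln(1+r)⌉ = 41 payments (last $153.48); total interest = total paid − $6,150.00 = $2,803.48.
At $295.00/mo: 27 payments (last $289.11); total interest $1,809.11.
Interest saved = $2,803.48 − $1,809.11 = $994.37.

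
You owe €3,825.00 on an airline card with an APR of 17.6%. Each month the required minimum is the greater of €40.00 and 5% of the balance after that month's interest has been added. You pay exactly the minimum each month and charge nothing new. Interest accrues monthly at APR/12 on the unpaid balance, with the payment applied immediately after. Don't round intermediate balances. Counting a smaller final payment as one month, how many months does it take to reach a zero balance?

Monthly rate r = 17.6%/12 = 1.46667% = 0.0146667.
While 5% of the post-interest balance exceeds €40.00, each month B ← (B·(1+r))·(1 − 0.05), i.e. B shrinks by the factor (1+r)·0.95 = 0.96393.
This holds for months 1–43. Entering month 44 the balance is €788.23; 5% of the post-interest balance is now below €40.00, so the flat €40.00 minimum applies from here.
From month 44 a fixed €40.00 at rate r clears €788.23 in 24 more payments. Total: 43 + 24 = 67 months.

67 months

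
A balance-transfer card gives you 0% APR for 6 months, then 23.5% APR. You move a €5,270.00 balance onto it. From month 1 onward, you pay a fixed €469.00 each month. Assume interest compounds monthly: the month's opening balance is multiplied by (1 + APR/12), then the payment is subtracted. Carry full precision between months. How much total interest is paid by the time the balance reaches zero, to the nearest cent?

€161.66

Promo months 1–6 at r₀ = 0%/12 = 0; months 7+ at r₁ = 23.5%/12 = 0.0195833.
After month 6 (no interest yet): B = €5,270.00 − 6·€469.00 = €2,456.00.
Then at r₁ with €469.00/mo: n₂ = −ln(1 − r₁·B/P)/ln(1+r₁) ≈ 5.58 → 6 more payments.
Total paid = 11·€469.00 + €272.66 = €5,431.66; interest = €5,431.66 − €5,270.00 = €161.66.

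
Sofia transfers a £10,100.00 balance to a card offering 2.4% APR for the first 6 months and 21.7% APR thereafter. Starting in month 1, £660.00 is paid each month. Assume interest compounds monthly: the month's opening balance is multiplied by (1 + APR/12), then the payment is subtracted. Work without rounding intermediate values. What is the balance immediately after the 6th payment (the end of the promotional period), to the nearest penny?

Promo months 1–6 at r₀ = 2.4%/12 = 0.002; months 7+ at r₁ = 21.7%/12 = 0.0180833.
After month 6: iterate B ← B·(1+r₀) − £660.00 for 6 months → £6,241.95.

£6,241.95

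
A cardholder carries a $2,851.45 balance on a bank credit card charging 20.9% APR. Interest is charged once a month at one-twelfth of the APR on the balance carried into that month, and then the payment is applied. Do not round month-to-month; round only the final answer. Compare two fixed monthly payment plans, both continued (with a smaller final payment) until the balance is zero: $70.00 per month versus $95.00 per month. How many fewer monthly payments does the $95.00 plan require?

Monthly rate r = 20.9%/12 = 1.74167% = 0.0174167.
At $70.00/mo: n = ⌈−ln(1 − rB₀/P)/ln(1+r)⌉ = 72 payments (last $41.10); total interest = total paid − $2,851.45 = $2,159.65.
At $95.00/mo: 43 payments (last $80.13); total interest $1,218.68.
Payments saved = 72 − 43 = 29.

29 fewer payments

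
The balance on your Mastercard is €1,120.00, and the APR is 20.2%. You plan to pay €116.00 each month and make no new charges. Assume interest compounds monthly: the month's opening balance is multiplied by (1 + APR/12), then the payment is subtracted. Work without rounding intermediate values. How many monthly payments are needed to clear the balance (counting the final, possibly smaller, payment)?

11 months

Monthly rate r = 20.2%/12 = 1.68333% = 0.0168333.
Recurrence: B ← B·(1+r) − €116.00.
Month 1: interest €18.85; balance after payment €1,022.85.
Month 2: interest €17.22; balance after payment €924.07.
Closed form: n = −ln(1 − rB₀/P)/ln(1+r) = −ln(0.83747)/ln(1.01683) ≈ 10.625, so the balance reaches zero during payment 11.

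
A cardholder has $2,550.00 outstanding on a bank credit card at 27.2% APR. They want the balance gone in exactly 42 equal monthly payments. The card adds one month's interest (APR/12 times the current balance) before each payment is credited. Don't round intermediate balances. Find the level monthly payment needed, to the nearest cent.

Monthly rate r = 27.2%/12 = 2.26667% = 0.0226667.
Level-payment amortization: P = B₀·r / (1 − (1+r)^(−n)) = 2550.00·0.0226667 / (1 − 1.02267^(−42)).
Denominator 1 − (1+r)^(−42) = 0.609907342.
P = 57.8 / 0.609907342 ≈ 94.77.

$94.77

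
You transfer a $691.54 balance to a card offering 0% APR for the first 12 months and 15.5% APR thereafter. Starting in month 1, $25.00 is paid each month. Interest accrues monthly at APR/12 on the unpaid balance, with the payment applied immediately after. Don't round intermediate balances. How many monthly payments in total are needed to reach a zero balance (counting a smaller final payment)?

Promo months 1–12 at r₀ = 0%/12 = 0; months 13+ at r₁ = 15.5%/12 = 0.0129167.
After month 12 (no interest yet): B = $691.54 − 12·$25.00 = $391.54.
Then at r₁ with $25.00/mo: n₂ = −ln(1 − r₁·B/P)/ln(1+r₁) ≈ 17.61 → 18 more payments.

30 months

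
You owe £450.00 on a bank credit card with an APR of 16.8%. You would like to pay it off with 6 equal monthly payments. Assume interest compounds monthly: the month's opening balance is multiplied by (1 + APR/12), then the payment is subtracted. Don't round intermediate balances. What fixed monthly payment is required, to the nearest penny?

Monthly rate r = 16.8%/12 = 1.4% = 0.014.
Level-payment amortization: P = B₀·r / (1 − (1+r)^(−n)) = 450.00·0.014 / (1 − 1.014^(−6)).
Denominator 1 − (1+r)^(−6) = 0.0800329557.
P = 6.3 / 0.0800329557 ≈ 78.72.

£78.72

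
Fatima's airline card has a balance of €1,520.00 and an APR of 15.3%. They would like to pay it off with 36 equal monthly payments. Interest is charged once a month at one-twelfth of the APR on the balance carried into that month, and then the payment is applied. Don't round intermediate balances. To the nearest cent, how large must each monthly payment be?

€52.91

Monthly rate r = 15.3%/12 = 1.275% = 0.01275.
Level-payment amortization: P = B₀·r / (1 − (1+r)^(−n)) = 1520.00·0.01275 / (1 − 1.01275^(−36)).
Denominator 1 − (1+r)^(−36) = 0.366248598.
P = 19.38 / 0.366248598 ≈ 52.91.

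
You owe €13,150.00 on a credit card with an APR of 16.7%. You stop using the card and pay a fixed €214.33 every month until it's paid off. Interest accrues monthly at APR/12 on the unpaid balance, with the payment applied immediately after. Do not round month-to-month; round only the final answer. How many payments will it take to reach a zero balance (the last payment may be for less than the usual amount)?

Monthly rate r = 16.7%/12 = 1.39167% = 0.0139167.
Recurrence: B ← B·(1+r) − €214.33.
Month 1: interest €183.00; balance after payment €13,118.67.
Month 2: interest €182.57; balance after payment €13,086.91.
Closed form: n = −ln(1 − rB₀/P)/ln(1+r) = −ln(0.14616)/ln(1.01392) ≈ 139.144, so the balance reaches zero during payment 140.

140 months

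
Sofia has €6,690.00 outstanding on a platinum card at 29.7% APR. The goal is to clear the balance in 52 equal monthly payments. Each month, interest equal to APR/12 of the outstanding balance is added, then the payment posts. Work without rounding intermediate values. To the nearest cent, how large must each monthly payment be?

Monthly rate r = 29.7%/12 = 2.475% = 0.02475.
Level-payment amortization: P = B₀·r / (1 − (1+r)^(−n)) = 6690.00·0.02475 / (1 − 1.02475^(−52)).
Denominator 1 − (1+r)^(−52) = 0.719542023.
P = 165.577 / 0.719542023 ≈ 230.12.

€230.12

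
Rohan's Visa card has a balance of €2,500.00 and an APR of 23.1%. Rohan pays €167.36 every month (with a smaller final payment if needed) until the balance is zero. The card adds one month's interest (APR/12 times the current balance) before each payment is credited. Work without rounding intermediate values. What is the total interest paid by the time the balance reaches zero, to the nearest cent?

Monthly rate r = 23.1%/12 = 1.925% = 0.01925.
Payoff takes n = ⌈−ln(1 − rB₀/P)/ln(1+r)⌉ = ⌈17.782⌉ = 18 payments; the last is €131.15.
Total paid = 17·€167.36 + €131.15 = €2,976.27.
Total interest = total paid − principal = €2,976.27 − €2,500.00 = €476.27.

€476.27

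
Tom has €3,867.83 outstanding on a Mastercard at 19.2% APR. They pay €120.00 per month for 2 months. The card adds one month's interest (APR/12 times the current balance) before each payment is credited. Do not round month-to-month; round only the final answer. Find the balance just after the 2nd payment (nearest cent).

Monthly rate r = 19.2%/12 = 1.6% = 0.016.
Each month: B ← B·(1+r) − €120.00.
Month 1: interest €61.89; balance after payment €3,809.72.
Month 2: interest €60.96; balance after payment €3,750.67.

€3,750.67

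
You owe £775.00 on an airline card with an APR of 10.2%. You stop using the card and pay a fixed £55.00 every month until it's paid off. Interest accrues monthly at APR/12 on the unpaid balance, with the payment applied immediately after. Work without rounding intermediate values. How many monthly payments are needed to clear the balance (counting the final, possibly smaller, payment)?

16 months

Monthly rate r = 10.2%/12 = 0.85% = 0.0085.
Recurrence: B ← B·(1+r) − £55.00.
Month 1: interest £6.59; balance after payment £726.59.
Month 2: interest £6.18; balance after payment £677.76.
Closed form: n = −ln(1 − rB₀/P)/ln(1+r) = −ln(0.88023)/ln(1.0085) ≈ 15.073, so the balance reaches zero during payment 16.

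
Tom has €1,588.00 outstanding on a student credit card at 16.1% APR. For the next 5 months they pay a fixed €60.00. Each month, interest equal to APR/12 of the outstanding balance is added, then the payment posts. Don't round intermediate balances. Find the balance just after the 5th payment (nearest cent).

Monthly rate r = 16.1%/12 = 1.34167% = 0.0134167.
Each month: B ← B·(1+r) − €60.00.
Month 1: interest €21.31; balance after payment €1,549.31.
Month 2: interest €20.79; balance after payment €1,510.09.
Month 3: interest €20.26; balance after payment €1,470.35.
Month 4: interest €19.73; balance after payment €1,430.08.
Month 5: interest €19.19; balance after payment €1,389.27.

€1,389.27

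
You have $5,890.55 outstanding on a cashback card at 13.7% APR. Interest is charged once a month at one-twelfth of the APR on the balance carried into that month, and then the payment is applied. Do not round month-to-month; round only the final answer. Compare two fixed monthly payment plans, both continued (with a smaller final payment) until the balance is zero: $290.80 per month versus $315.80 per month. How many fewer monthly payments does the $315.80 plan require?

2 fewer payments

Monthly rate r = 13.7%/12 = 1.14167% = 0.0114167.
At $290.80/mo: n = ⌈−ln(1 − rB₀/P)/ln(1+r)⌉ = 24 payments (last $49.08); total interest = total paid − $5,890.55 = $846.93.
At $315.80/mo: 22 payments (last $30.06); total interest $771.31.
Payments saved = 24 − 22 = 2.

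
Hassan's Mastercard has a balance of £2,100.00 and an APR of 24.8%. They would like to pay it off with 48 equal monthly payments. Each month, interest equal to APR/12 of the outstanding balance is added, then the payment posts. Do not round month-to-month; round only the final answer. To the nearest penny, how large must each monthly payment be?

£69.40

Monthly rate r = 24.8%/12 = 2.06667% = 0.0206667.
Level-payment amortization: P = B₀·r / (1 − (1+r)^(−n)) = 2100.00·0.0206667 / (1 − 1.02067^(−48)).
Denominator 1 − (1+r)^(−48) = 0.625396974.
P = 43.4 / 0.625396974 ≈ 69.40.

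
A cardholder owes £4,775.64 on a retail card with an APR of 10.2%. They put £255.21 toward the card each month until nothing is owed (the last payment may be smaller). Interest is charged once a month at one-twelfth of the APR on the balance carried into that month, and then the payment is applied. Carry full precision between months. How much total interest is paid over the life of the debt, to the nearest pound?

Monthly rate r = 10.2%/12 = 0.85% = 0.0085.
Payoff takes n = ⌈−ln(1 − rB₀/P)/ln(1+r)⌉ = ⌈20.467⌉ = 21 payments; the last is £119.37.
Total paid = 20·£255.21 + £119.37 = £5,223.57.
Total interest = total paid − principal = £5,223.57 − £4,775.64 = £447.93.

£448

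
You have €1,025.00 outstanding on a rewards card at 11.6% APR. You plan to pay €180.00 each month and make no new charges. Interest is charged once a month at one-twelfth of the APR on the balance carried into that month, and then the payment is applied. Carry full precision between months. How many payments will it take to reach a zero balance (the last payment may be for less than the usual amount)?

6 months

Monthly rate r = 11.6%/12 = 0.966667% = 0.00966667.
Recurrence: B ← B·(1+r) − €180.00.
Month 1: interest €9.91; balance after payment €854.91.
Month 2: interest €8.26; balance after payment €683.17.
Month 3: interest €6.60; balance after payment €509.78.
Month 4: interest €4.93; balance after payment €334.70.
Month 5: interest €3.24; balance after payment €157.94.
Month 6: interest €1.53; balance after payment €0.00.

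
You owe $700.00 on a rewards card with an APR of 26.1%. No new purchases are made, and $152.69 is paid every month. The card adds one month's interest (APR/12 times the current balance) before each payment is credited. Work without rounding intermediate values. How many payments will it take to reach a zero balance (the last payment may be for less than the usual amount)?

5 payments

Monthly rate r = 26.1%/12 = 2.175% = 0.02175.
Recurrence: B ← B·(1+r) − $152.69.
Month 1: interest $15.23; balance after payment $562.54.
Month 2: interest $12.24; balance after payment $422.08.
Month 3: interest $9.18; balance after payment $278.57.
Month 4: interest $6.06; balance after payment $131.94.
Month 5: interest $2.87; balance after payment $0.00.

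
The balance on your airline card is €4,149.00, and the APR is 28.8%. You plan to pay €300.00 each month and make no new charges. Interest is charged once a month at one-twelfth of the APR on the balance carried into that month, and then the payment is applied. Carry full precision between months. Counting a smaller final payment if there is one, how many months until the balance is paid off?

18 payments

Monthly rate r = 28.8%/12 = 2.4% = 0.024.
Recurrence: B ← B·(1+r) − €300.00.
Month 1: interest €99.58; balance after payment €3,948.58.
Month 2: interest €94.77; balance after payment €3,743.34.
Closed form: n = −ln(1 − rB₀/P)/ln(1+r) = −ln(0.66808)/ln(1.024) ≈ 17.007, so the balance reaches zero during payment 18.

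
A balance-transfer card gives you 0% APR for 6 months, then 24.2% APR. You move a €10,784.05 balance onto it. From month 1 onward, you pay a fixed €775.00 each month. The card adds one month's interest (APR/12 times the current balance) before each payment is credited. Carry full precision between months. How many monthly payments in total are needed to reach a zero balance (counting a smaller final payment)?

Promo months 1–6 at r₀ = 0%/12 = 0; months 7+ at r₁ = 24.2%/12 = 0.0201667.
After month 6 (no interest yet): B = €10,784.05 − 6·€775.00 = €6,134.05.
Then at r₁ with €775.00/mo: n₂ = −ln(1 − r₁·B/P)/ln(1+r₁) ≈ 8.71 → 9 more payments.

15 months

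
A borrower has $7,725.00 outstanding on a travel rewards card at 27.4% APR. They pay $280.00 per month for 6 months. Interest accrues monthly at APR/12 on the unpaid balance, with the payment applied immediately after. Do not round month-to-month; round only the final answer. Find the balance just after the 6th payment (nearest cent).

Monthly rate r = 27.4%/12 = 2.28333% = 0.0228333.
Each month: B ← B·(1+r) − $280.00.
Month 1: interest $176.39; balance after payment $7,621.39.
Month 2: interest $174.02; balance after payment $7,515.41.
Month 3: interest $171.60; balance after payment $7,407.01.
Month 4: interest $169.13; balance after payment $7,296.14.
Month 5: interest $166.60; balance after payment $7,182.73.
Month 6: interest $164.01; balance after payment $7,066.74.

$7,066.74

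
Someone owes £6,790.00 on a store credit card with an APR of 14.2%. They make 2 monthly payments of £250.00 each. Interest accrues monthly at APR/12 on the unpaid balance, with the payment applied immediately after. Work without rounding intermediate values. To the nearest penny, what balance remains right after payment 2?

Monthly rate r = 14.2%/12 = 1.18333% = 0.0118333.
Each month: B ← B·(1+r) − £250.00.
Month 1: interest £80.35; balance after payment £6,620.35.
Month 2: interest £78.34; balance after payment £6,448.69.

£6,448.69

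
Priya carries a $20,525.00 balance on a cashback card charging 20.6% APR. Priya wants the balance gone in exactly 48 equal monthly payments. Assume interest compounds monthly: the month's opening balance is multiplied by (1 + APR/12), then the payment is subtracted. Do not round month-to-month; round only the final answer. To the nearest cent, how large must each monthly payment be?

$631.16

Monthly rate r = 20.6%/12 = 1.71667% = 0.0171667.
Level-payment amortization: P = B₀·r / (1 − (1+r)^(−n)) = 20525.00·0.0171667 / (1 − 1.01717^(−48)).
Denominator 1 − (1+r)^(−48) = 0.558248268.
P = 352.346 / 0.558248268 ≈ 631.16.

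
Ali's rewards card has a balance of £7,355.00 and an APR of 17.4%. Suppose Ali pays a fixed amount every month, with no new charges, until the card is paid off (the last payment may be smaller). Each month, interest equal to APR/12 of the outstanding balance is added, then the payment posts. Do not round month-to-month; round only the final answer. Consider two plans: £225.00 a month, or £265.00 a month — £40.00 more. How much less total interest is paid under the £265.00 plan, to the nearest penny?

Monthly rate r = 17.4%/12 = 1.45% = 0.0145.
At £225.00/mo: n = ⌈−ln(1 − rB₀/P)/ln(1+r)⌉ = 45 payments (last £141.27); total interest = total paid − £7,355.00 = £2,686.27.
At £265.00/mo: 36 payments (last £203.76); total interest £2,123.76.
Interest saved = £2,686.27 − £2,123.76 = £562.51.

£562.51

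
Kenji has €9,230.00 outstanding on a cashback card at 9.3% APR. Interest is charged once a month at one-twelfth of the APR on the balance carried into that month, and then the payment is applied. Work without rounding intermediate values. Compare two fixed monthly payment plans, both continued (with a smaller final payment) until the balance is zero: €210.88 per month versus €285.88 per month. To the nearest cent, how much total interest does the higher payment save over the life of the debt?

€653.51

Monthly rate r = 9.3%/12 = 0.775% = 0.00775.
At €210.88/mo: n = ⌈−ln(1 − rB₀/P)/ln(1+r)⌉ = 54 payments (last €140.91); total interest = total paid − €9,230.00 = €2,087.55.
At €285.88/mo: 38 payments (last €86.48); total interest €1,434.04.
Interest saved = €2,087.55 − €1,434.04 = €653.51.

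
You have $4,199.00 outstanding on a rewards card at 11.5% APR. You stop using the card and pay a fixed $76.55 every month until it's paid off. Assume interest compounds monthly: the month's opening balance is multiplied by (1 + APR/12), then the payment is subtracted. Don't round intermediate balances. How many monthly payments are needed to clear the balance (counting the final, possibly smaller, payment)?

79 payments

Monthly rate r = 11.5%/12 = 0.958333% = 0.00958333.
Recurrence: B ← B·(1+r) − $76.55.
Month 1: interest $40.24; balance after payment $4,162.69.
Month 2: interest $39.89; balance after payment $4,126.03.
Closed form: n = −ln(1 − rB₀/P)/ln(1+r) = −ln(0.47433)/ln(1.00958) ≈ 78.201, so the balance reaches zero during payment 79.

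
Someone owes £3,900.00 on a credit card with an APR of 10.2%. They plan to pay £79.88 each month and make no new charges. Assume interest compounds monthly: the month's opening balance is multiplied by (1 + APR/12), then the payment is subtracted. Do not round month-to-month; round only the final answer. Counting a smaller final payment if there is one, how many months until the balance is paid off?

64 payments

Monthly rate r = 10.2%/12 = 0.85% = 0.0085.
Recurrence: B ← B·(1+r) − £79.88.
Month 1: interest £33.15; balance after payment £3,853.27.
Month 2: interest £32.75; balance after payment £3,806.14.
Closed form: n = −ln(1 − rB₀/P)/ln(1+r) = −ln(0.585)/ln(1.0085) ≈ 63.343, so the balance reaches zero during payment 64.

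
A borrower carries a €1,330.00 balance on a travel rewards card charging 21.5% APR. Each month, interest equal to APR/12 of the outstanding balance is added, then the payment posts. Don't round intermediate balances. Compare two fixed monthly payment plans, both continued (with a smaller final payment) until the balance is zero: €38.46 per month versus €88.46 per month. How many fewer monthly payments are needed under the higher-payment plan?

37 fewer payments

Monthly rate r = 21.5%/12 = 1.79167% = 0.0179167.
At €38.46/mo: n = ⌈−ln(1 − rB₀/P)/ln(1+r)⌉ = 55 payments (last €16.44); total interest = total paid − €1,330.00 = €763.28.
At €88.46/mo: 18 payments (last €59.81); total interest €233.63.
Payments saved = 55 − 18 = 37.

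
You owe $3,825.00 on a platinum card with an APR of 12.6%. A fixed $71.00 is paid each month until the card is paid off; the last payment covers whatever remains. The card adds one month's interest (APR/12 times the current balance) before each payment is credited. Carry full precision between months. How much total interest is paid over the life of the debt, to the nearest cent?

$1,843.68

Monthly rate r = 12.6%/12 = 1.05% = 0.0105.
Payoff takes n = ⌈−ln(1 − rB₀/P)/ln(1+r)⌉ = ⌈79.840⌉ = 80 payments; the last is $59.68.
Total paid = 79·$71.00 + $59.68 = $5,668.68.
Total interest = total paid − principal = $5,668.68 − $3,825.00 = $1,843.68.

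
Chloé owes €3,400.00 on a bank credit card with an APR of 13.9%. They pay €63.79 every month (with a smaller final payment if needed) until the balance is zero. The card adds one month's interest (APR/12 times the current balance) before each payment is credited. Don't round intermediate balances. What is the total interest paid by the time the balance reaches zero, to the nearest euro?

€1,922

Monthly rate r = 13.9%/12 = 1.15833% = 0.0115833.
Payoff takes n = ⌈−ln(1 − rB₀/P)/ln(1+r)⌉ = ⌈83.421⌉ = 84 payments; the last is €26.95.
Total paid = 83·€63.79 + €26.95 = €5,321.52.
Total interest = total paid − principal = €5,321.52 − €3,400.00 = €1,921.52.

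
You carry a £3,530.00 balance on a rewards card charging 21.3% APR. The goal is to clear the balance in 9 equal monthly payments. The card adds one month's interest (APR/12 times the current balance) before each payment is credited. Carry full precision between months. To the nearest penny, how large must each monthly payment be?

£427.85

Monthly rate r = 21.3%/12 = 1.775% = 0.01775.
Level-payment amortization: P = B₀·r / (1 − (1+r)^(−n)) = 3530.00·0.01775 / (1 − 1.01775^(−9)).
Denominator 1 − (1+r)^(−9) = 0.146447968.
P = 62.6575 / 0.146447968 ≈ 427.85.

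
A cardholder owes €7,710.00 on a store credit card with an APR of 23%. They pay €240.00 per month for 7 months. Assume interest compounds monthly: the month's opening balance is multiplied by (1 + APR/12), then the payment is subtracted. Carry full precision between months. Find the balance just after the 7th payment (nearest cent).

Monthly rate r = 23%/12 = 1.91667% = 0.0191667.
Each month: B ← B·(1+r) − €240.00.
Month 1: interest €147.77; balance after payment €7,617.77.
Month 2: interest €146.01; balance after payment €7,523.78.
Month 3: interest €144.21; balance after payment €7,427.99.
Month 4: interest €142.37; balance after payment €7,330.36.
Month 5: interest €140.50; balance after payment €7,230.86.
Month 6: interest €138.59; balance after payment €7,129.45.
Month 7: interest €136.65; balance after payment €7,026.10.

€7,026.10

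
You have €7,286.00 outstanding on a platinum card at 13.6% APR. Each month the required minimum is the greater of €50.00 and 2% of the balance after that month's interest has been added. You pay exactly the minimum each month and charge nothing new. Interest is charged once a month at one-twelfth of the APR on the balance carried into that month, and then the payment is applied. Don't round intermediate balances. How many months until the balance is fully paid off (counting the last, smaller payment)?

Monthly rate r = 13.6%/12 = 1.13333% = 0.0113333.
While 2% of the post-interest balance exceeds €50.00, each month B ← (B·(1+r))·(1 − 0.02), i.e. B shrinks by the factor (1+r)·0.98 = 0.99111.
This holds for months 1–122. Entering month 123 the balance is €2,450.07; 2% of the post-interest balance is now below €50.00, so the flat €50.00 minimum applies from here.
From month 123 a fixed €50.00 at rate r clears €2,450.07 in 72 more payments. Total: 122 + 72 = 194 months.

194 months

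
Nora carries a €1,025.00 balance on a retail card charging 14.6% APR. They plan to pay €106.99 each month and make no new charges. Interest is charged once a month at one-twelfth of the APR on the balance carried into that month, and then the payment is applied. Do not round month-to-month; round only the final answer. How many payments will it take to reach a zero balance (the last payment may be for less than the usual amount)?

11 payments

Monthly rate r = 14.6%/12 = 1.21667% = 0.0121667.
Recurrence: B ← B·(1+r) − €106.99.
Month 1: interest €12.47; balance after payment €930.48.
Month 2: interest €11.32; balance after payment €834.81.
Closed form: n = −ln(1 − rB₀/P)/ln(1+r) = −ln(0.88344)/ln(1.01217) ≈ 10.248, so the balance reaches zero during payment 11.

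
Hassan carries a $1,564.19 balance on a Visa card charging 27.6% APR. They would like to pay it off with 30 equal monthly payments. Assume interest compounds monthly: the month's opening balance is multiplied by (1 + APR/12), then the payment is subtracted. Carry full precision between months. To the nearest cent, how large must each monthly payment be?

Monthly rate r = 27.6%/12 = 2.3% = 0.023.
Level-payment amortization: P = B₀·r / (1 − (1+r)^(−n)) = 1564.19·0.023 / (1 − 1.023^(−30)).
Denominator 1 − (1+r)^(−30) = 0.49448856.
P = 35.9764 / 0.49448856 ≈ 72.75.

$72.75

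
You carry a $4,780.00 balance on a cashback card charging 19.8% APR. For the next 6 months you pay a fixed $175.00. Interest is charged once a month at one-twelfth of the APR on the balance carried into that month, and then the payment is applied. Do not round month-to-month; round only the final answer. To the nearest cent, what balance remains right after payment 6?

$4,178.90

Monthly rate r = 19.8%/12 = 1.65% = 0.0165.
Each month: B ← B·(1+r) − $175.00.
Month 1: interest $78.87; balance after payment $4,683.87.
Month 2: interest $77.28; balance after payment $4,586.15.
Month 3: interest $75.67; balance after payment $4,486.83.
Month 4: interest $74.03; balance after payment $4,385.86.
Month 5: interest $72.37; balance after payment $4,283.22.
Month 6: interest $70.67; balance after payment $4,178.90.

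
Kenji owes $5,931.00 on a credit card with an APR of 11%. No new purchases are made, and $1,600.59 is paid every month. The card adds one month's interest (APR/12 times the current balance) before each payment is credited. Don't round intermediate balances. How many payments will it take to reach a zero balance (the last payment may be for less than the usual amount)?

Monthly rate r = 11%/12 = 0.916667% = 0.00916667.
Recurrence: B ← B·(1+r) − $1,600.59.
Month 1: interest $54.37; balance after payment $4,384.78.
Month 2: interest $40.19; balance after payment $2,824.38.
Month 3: interest $25.89; balance after payment $1,249.68.
Month 4: interest $11.46; balance after payment $0.00.

4 payments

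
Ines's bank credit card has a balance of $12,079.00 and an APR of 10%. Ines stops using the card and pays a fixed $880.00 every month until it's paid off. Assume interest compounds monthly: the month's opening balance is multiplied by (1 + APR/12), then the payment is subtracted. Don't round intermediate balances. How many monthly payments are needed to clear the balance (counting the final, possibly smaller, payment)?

Monthly rate r = 10%/12 = 0.833333% = 0.00833333.
Recurrence: B ← B·(1+r) − $880.00.
Month 1: interest $100.66; balance after payment $11,299.66.
Month 2: interest $94.16; balance after payment $10,513.82.
Closed form: n = −ln(1 − rB₀/P)/ln(1+r) = −ln(0.88562)/ln(1.00833) ≈ 14.637, so the balance reaches zero during payment 15.

15 months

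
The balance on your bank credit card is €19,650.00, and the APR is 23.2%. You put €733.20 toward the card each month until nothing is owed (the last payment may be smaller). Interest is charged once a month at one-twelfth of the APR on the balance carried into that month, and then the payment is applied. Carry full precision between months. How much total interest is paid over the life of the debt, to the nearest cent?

€8,306.03

Monthly rate r = 23.2%/12 = 1.93333% = 0.0193333.
Payoff takes n = ⌈−ln(1 − rB₀/P)/ln(1+r)⌉ = ⌈38.128⌉ = 39 payments; the last is €94.43.
Total paid = 38·€733.20 + €94.43 = €27,956.03.
Total interest = total paid − principal = €27,956.03 − €19,650.00 = €8,306.03.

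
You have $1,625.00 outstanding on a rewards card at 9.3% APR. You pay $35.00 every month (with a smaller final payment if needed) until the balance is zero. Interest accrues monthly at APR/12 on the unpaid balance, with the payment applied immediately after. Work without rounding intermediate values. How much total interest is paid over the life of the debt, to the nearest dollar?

$397

Monthly rate r = 9.3%/12 = 0.775% = 0.00775.
Payoff takes n = ⌈−ln(1 − rB₀/P)/ln(1+r)⌉ = ⌈57.772⌉ = 58 payments; the last is $27.05.
Total paid = 57·$35.00 + $27.05 = $2,022.05.
Total interest = total paid − principal = $2,022.05 − $1,625.00 = $397.05.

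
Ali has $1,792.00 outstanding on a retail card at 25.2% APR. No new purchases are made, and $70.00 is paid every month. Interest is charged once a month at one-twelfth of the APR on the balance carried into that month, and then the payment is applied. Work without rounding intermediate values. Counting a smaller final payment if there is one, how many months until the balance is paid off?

38 months

Monthly rate r = 25.2%/12 = 2.1% = 0.021.
Recurrence: B ← B·(1+r) − $70.00.
Month 1: interest $37.63; balance after payment $1,759.63.
Month 2: interest $36.95; balance after payment $1,726.58.
Closed form: n = −ln(1 − rB₀/P)/ln(1+r) = −ln(0.4624)/ln(1.021) ≈ 37.114, so the balance reaches zero during payment 38.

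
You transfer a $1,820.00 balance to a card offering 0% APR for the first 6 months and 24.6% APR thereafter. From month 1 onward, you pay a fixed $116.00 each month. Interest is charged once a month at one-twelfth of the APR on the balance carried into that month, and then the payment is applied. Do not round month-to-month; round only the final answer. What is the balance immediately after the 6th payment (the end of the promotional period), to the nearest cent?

$1,124.00

Promo months 1–6 at r₀ = 0%/12 = 0; months 7+ at r₁ = 24.6%/12 = 0.0205.
After month 6 (no interest yet): B = $1,820.00 − 6·$116.00 = $1,124.00.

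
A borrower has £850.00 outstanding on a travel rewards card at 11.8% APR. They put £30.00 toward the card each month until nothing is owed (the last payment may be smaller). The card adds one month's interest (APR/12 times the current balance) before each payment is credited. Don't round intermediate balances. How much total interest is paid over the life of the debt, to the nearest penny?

Monthly rate r = 11.8%/12 = 0.983333% = 0.00983333.
Payoff takes n = ⌈−ln(1 − rB₀/P)/ln(1+r)⌉ = ⌈33.374⌉ = 34 payments; the last is £11.26.
Total paid = 33·£30.00 + £11.26 = £1,001.26.
Total interest = total paid − principal = £1,001.26 − £850.00 = £151.26.

£151.26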